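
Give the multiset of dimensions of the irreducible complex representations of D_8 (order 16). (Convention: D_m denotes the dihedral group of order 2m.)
Dimensions: 1, 1, 1, 1, 2, 2, 2

Why: There are 7 irreducibles (= number of conjugacy classes). Their dimensions d_i satisfy sum d_i^2 = |G| = 16: 1 + 1 + 1 + 1 + 4 + 4 + 4 = 16.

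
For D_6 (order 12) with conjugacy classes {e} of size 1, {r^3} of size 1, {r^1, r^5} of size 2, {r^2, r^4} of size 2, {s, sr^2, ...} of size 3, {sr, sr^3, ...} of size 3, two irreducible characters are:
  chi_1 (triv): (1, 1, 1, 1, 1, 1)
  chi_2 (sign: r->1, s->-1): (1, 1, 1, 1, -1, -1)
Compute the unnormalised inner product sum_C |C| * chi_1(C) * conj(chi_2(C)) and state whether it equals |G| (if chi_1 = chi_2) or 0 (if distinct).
Sum = 0; so <chi_1, chi_2> = 0 (distinct irreducibles are orthogonal).

Solution. Compute term by term over conjugacy classes (|C| * chi_1(C) * conj(chi_2(C))):
  1*(1)*conj(1) + 1*(1)*conj(1) + 2*(1)*conj(1) + 2*(1)*conj(1) + 3*(1)*conj(-1) + 3*(1)*conj(-1)
  = (1) + (1) + (2) + (2) + (-3) + (-3)
  = 0.
Dividing by |G| = 12 gives 0/12 = 0, matching the row-orthogonality relation <chi_1, chi_2> = [chi_1 = chi_2].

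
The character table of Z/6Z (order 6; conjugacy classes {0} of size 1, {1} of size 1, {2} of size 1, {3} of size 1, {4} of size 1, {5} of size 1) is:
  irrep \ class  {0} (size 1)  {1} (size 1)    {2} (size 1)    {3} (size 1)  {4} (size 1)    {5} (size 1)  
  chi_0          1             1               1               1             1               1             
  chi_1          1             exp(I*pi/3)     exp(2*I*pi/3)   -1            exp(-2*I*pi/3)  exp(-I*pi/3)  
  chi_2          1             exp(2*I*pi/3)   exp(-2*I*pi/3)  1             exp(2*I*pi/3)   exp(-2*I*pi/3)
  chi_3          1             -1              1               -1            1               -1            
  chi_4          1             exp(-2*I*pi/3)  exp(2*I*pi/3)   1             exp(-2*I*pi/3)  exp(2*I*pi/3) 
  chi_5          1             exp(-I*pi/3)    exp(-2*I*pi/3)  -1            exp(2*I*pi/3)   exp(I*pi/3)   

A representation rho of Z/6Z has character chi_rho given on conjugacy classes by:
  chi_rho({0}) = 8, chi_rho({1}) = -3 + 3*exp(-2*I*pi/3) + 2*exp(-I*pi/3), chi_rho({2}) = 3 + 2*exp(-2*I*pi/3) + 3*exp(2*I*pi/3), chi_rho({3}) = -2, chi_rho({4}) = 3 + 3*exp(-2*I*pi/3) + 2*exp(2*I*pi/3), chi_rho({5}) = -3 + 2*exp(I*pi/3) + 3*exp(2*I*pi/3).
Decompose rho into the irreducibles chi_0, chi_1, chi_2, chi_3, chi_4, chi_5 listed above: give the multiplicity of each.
Multiplicities: chi_0: 0, chi_1: 0, chi_2: 0, chi_3: 3, chi_4: 3, chi_5: 2.

Derivation: Use <chi_rho, chi> = (1/|G|) sum_C |C| * chi_rho(C) * conj(chi(C)) with |G| = 6 for each irreducible chi in the table:
  <chi_rho, chi_0> = (1/6)[1*(8)*conj(1) + 1*(-3 + 3*exp(-2*I*pi/3) + 2*exp(-I*pi/3))*conj(1) + 1*(3 + 2*exp(-2*I*pi/3) + 3*exp(2*I*pi/3))*conj(1) + 1*(-2)*conj(1) + 1*(3 + 3*exp(-2*I*pi/3) + 2*exp(2*I*pi/3))*conj(1) + 1*(-3 + 2*exp(I*pi/3) + 3*exp(2*I*pi/3))*conj(1)]
      = (1/6)[(8) + (-3 + 3*exp(-2*I*pi/3) + 2*exp(-I*pi/3)) + (3 + 2*exp(-2*I*pi/3) + 3*exp(2*I*pi/3)) + (-2) + (3 + 3*exp(-2*I*pi/3) + 2*exp(2*I*pi/3)) + (-3 + 2*exp(I*pi/3) + 3*exp(2*I*pi/3))] = 0/6 = 0
  <chi_rho, chi_1> = (1/6)[1*(8)*conj(1) + 1*(-3 + 3*exp(-2*I*pi/3) + 2*exp(-I*pi/3))*conj(exp(I*pi/3)) + 1*(3 + 2*exp(-2*I*pi/3) + 3*exp(2*I*pi/3))*conj(exp(2*I*pi/3)) + 1*(-2)*conj(-1) + 1*(3 + 3*exp(-2*I*pi/3) + 2*exp(2*I*pi/3))*conj(exp(-2*I*pi/3)) + 1*(-3 + 2*exp(I*pi/3) + 3*exp(2*I*pi/3))*conj(exp(-I*pi/3))]
      = (1/6)[(8) + (-3 + 2*exp(-2*I*pi/3) - 3*exp(-I*pi/3)) + (3 + 3*exp(-2*I*pi/3) + 2*exp(2*I*pi/3)) + (2) + (3 + 2*exp(-2*I*pi/3) + 3*exp(2*I*pi/3)) + (-3 - 3*exp(I*pi/3) + 2*exp(2*I*pi/3))] = 0/6 = 0
  <chi_rho, chi_2> = (1/6)[1*(8)*conj(1) + 1*(-3 + 3*exp(-2*I*pi/3) + 2*exp(-I*pi/3))*conj(exp(2*I*pi/3)) + 1*(3 + 2*exp(-2*I*pi/3) + 3*exp(2*I*pi/3))*conj(exp(-2*I*pi/3)) + 1*(-2)*conj(1) + 1*(3 + 3*exp(-2*I*pi/3) + 2*exp(2*I*pi/3))*conj(exp(2*I*pi/3)) + 1*(-3 + 2*exp(I*pi/3) + 3*exp(2*I*pi/3))*conj(exp(-2*I*pi/3))]
      = (1/6)[(8) + (-2 + 3*exp(2*I*pi/3) - 3*exp(-2*I*pi/3)) + (-1) + (-2) + (-1) + (-2 + 3*exp(-2*I*pi/3) - 3*exp(2*I*pi/3))] = 0/6 = 0
  <chi_rho, chi_3> = (1/6)[1*(8)*conj(1) + 1*(-3 + 3*exp(-2*I*pi/3) + 2*exp(-I*pi/3))*conj(-1) + 1*(3 + 2*exp(-2*I*pi/3) + 3*exp(2*I*pi/3))*conj(1) + 1*(-2)*conj(-1) + 1*(3 + 3*exp(-2*I*pi/3) + 2*exp(2*I*pi/3))*conj(1) + 1*(-3 + 2*exp(I*pi/3) + 3*exp(2*I*pi/3))*conj(-1)]
      = (1/6)[(8) + (3 - 2*exp(-I*pi/3) - 3*exp(-2*I*pi/3)) + (3 + 2*exp(-2*I*pi/3) + 3*exp(2*I*pi/3)) + (2) + (3 + 3*exp(-2*I*pi/3) + 2*exp(2*I*pi/3)) + (3 - 3*exp(2*I*pi/3) - 2*exp(I*pi/3))] = 18/6 = 3
  <chi_rho, chi_4> = (1/6)[1*(8)*conj(1) + 1*(-3 + 3*exp(-2*I*pi/3) + 2*exp(-I*pi/3))*conj(exp(-2*I*pi/3)) + 1*(3 + 2*exp(-2*I*pi/3) + 3*exp(2*I*pi/3))*conj(exp(2*I*pi/3)) + 1*(-2)*conj(1) + 1*(3 + 3*exp(-2*I*pi/3) + 2*exp(2*I*pi/3))*conj(exp(-2*I*pi/3)) + 1*(-3 + 2*exp(I*pi/3) + 3*exp(2*I*pi/3))*conj(exp(2*I*pi/3))]
      = (1/6)[(8) + (3 - 3*exp(2*I*pi/3) + 2*exp(I*pi/3)) + (3 + 3*exp(-2*I*pi/3) + 2*exp(2*I*pi/3)) + (-2) + (3 + 2*exp(-2*I*pi/3) + 3*exp(2*I*pi/3)) + (3 + 2*exp(-I*pi/3) - 3*exp(-2*I*pi/3))] = 18/6 = 3
  <chi_rho, chi_5> = (1/6)[1*(8)*conj(1) + 1*(-3 + 3*exp(-2*I*pi/3) + 2*exp(-I*pi/3))*conj(exp(-I*pi/3)) + 1*(3 + 2*exp(-2*I*pi/3) + 3*exp(2*I*pi/3))*conj(exp(-2*I*pi/3)) + 1*(-2)*conj(-1) + 1*(3 + 3*exp(-2*I*pi/3) + 2*exp(2*I*pi/3))*conj(exp(2*I*pi/3)) + 1*(-3 + 2*exp(I*pi/3) + 3*exp(2*I*pi/3))*conj(exp(I*pi/3))]
      = (1/6)[(8) + (2 - 3*exp(I*pi/3) + 3*exp(-I*pi/3)) + (-1) + (2) + (-1) + (2 - 3*exp(-I*pi/3) + 3*exp(I*pi/3))] = 12/6 = 2
(Exp terms are combined using exp(i*s)*conj(exp(i*t)) = exp(i*(s-t)), and sums of them are collapsed using the identity that for every m > 1 the m distinct m-th roots of unity sum to 0, e.g. 1 + exp(2*I*pi/3) + exp(-2*I*pi/3) = 0.)
Dimension check: dim(rho) = sum (mult * dim) = 0*1 + 0*1 + 0*1 + 3*1 + 3*1 + 2*1 = 8 = chi_rho(e) = 8.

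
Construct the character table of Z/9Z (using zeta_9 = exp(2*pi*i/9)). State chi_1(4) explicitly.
Character table of Z/9Z (irreps indexed chi_0,...,chi_8 with chi_k(m) = zeta_9^(k*m), zeta_9 = exp(2*pi*i/9)):
  irrep \ class  {0} (size 1)  {1} (size 1)    {2} (size 1)    {3} (size 1)    {4} (size 1)    {5} (size 1)    {6} (size 1)    {7} (size 1)    {8} (size 1)  
  chi_0          1             1               1               1               1               1               1               1               1             
  chi_1          1             exp(2*I*pi/9)   exp(4*I*pi/9)   exp(2*I*pi/3)   exp(8*I*pi/9)   exp(-8*I*pi/9)  exp(-2*I*pi/3)  exp(-4*I*pi/9)  exp(-2*I*pi/9)
  chi_2          1             exp(4*I*pi/9)   exp(8*I*pi/9)   exp(-2*I*pi/3)  exp(-2*I*pi/9)  exp(2*I*pi/9)   exp(2*I*pi/3)   exp(-8*I*pi/9)  exp(-4*I*pi/9)
  chi_3          1             exp(2*I*pi/3)   exp(-2*I*pi/3)  1               exp(2*I*pi/3)   exp(-2*I*pi/3)  1               exp(2*I*pi/3)   exp(-2*I*pi/3)
  chi_4          1             exp(8*I*pi/9)   exp(-2*I*pi/9)  exp(2*I*pi/3)   exp(-4*I*pi/9)  exp(4*I*pi/9)   exp(-2*I*pi/3)  exp(2*I*pi/9)   exp(-8*I*pi/9)
  chi_5          1             exp(-8*I*pi/9)  exp(2*I*pi/9)   exp(-2*I*pi/3)  exp(4*I*pi/9)   exp(-4*I*pi/9)  exp(2*I*pi/3)   exp(-2*I*pi/9)  exp(8*I*pi/9) 
  chi_6          1             exp(-2*I*pi/3)  exp(2*I*pi/3)   1               exp(-2*I*pi/3)  exp(2*I*pi/3)   1               exp(-2*I*pi/3)  exp(2*I*pi/3) 
  chi_7          1             exp(-4*I*pi/9)  exp(-8*I*pi/9)  exp(2*I*pi/3)   exp(2*I*pi/9)   exp(-2*I*pi/9)  exp(-2*I*pi/3)  exp(8*I*pi/9)   exp(4*I*pi/9) 
  chi_8          1             exp(-2*I*pi/9)  exp(-4*I*pi/9)  exp(-2*I*pi/3)  exp(-8*I*pi/9)  exp(8*I*pi/9)   exp(2*I*pi/3)   exp(4*I*pi/9)   exp(2*I*pi/9) 

Spot check: chi_1(4) = zeta_9^(1*4) = zeta_9^4 = exp(8*I*pi/9).

Derivation: Z/9Z is abelian, so all 9 irreducible complex representations are 1-dimensional. They are given by chi_k(m) = zeta_9^(k*m) for k = 0,...,8. Row orthogonality: sum_m chi_k(m) conj(chi_l(m)) = 9 * [k = l].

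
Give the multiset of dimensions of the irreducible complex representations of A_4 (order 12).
Dimensions: 1, 1, 1, 3

Proof sketch: There are 4 irreducibles (= number of conjugacy classes). Their dimensions d_i satisfy sum d_i^2 = |G| = 12: 1 + 1 + 1 + 9 = 12.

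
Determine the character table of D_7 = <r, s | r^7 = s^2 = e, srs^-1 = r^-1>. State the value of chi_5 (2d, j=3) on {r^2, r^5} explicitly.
Conjugacy classes: {e} of size 1, {r^1, r^6} of size 2, {r^2, r^5} of size 2, {r^3, r^4} of size 2, {s, sr, ..., sr^6} of size 7.
Character table:
  irrep \ class              {e} (size 1)  {r^1, r^6} (size 2)  {r^2, r^5} (size 2)  {r^3, r^4} (size 2)  {s, sr, ..., sr^6} (size 7)
  chi_1 (triv)               1             1                    1                    1                    1                          
  chi_2 (sign: r->1, s->-1)  1             1                    1                    1                    -1                         
  chi_3 (2d, j=1)            2             2*cos(2*pi/7)        -2*cos(3*pi/7)       -2*cos(pi/7)         0                          
  chi_4 (2d, j=2)            2             -2*cos(3*pi/7)       -2*cos(pi/7)         2*cos(2*pi/7)        0                          
  chi_5 (2d, j=3)            2             -2*cos(pi/7)         2*cos(2*pi/7)        -2*cos(3*pi/7)       0                          

Spot check: chi_5 (2d, j=3) on {r^2, r^5} = 2*cos(2*pi/7).

Solution. D_7 has order 2*7 = 14 with 5 conjugacy classes, hence 5 irreducibles. Sum of squared dims 1 + 1 + 4 + 4 + 4 = 14 = |G|. Linear characters come from the abelianisation; the 2-dimensional irreps have character r^k -> 2*cos(2*pi*j*k/7), reflections -> 0.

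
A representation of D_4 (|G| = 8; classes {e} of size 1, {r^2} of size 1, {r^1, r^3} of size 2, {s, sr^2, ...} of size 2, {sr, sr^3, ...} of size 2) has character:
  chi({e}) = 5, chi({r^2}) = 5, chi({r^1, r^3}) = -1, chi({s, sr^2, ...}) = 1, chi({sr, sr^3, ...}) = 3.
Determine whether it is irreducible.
Not irreducible (reducible): <chi, chi> = 9 > 1.

Reasoning: <chi, chi> = (1/|G|) sum_C |C| * |chi(C)|^2 = (1/8)[1*|5|^2 + 1*|5|^2 + 2*|-1|^2 + 2*|1|^2 + 2*|3|^2]
  = (1/8)[(25) + (25) + (2) + (2) + (18)] = 72/8 = 9.
A character is irreducible iff <chi, chi> = 1, so this representation is reducible.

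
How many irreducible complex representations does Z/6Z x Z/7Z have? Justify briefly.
42

Derivation: The number of irreducible complex representations of a finite group equals its number of conjugacy classes. Z/6Z x Z/7Z is abelian of order 42, so every element is its own conjugacy class: 42 classes, so Z/6Z x Z/7Z (order 42) has exactly 42 irreducible complex representations.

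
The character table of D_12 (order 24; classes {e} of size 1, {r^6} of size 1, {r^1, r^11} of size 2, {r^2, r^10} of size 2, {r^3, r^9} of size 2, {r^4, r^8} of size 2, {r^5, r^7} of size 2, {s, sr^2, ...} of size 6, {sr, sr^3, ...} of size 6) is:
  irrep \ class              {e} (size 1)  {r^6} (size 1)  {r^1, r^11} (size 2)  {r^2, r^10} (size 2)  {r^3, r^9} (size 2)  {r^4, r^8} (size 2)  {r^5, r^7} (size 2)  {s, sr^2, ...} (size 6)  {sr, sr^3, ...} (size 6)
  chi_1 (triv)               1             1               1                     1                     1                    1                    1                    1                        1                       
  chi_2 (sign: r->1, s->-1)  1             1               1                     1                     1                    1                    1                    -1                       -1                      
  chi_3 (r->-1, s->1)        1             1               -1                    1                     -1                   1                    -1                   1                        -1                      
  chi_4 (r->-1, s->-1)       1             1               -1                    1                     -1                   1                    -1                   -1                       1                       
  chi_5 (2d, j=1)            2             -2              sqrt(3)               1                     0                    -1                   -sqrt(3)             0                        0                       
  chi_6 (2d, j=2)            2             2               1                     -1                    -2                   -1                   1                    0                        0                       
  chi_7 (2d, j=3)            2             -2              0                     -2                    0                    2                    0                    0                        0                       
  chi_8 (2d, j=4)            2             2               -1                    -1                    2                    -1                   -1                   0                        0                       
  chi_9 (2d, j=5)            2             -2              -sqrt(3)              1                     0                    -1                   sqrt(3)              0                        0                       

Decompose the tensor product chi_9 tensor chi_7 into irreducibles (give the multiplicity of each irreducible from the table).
chi_9 tensor chi_7 = chi_6 + chi_8 (all other irreducibles have multiplicity 0).

Working: The character of a tensor product is the pointwise product (chi_9 * chi_7)(C) = chi_9(C) * chi_7(C):
  {e}: (2)*(2), {r^6}: (-2)*(-2), {r^1, r^11}: (-sqrt(3))*(0), {r^2, r^10}: (1)*(-2), {r^3, r^9}: (0)*(0), {r^4, r^8}: (-1)*(2), {r^5, r^7}: (sqrt(3))*(0), {s, sr^2, ...}: (0)*(0), {sr, sr^3, ...}: (0)*(0)
so (chi_9 * chi_7) takes values
  {e} -> 4, {r^6} -> 4, {r^1, r^11} -> 0, {r^2, r^10} -> -2, {r^3, r^9} -> 0, {r^4, r^8} -> -2, {r^5, r^7} -> 0, {s, sr^2, ...} -> 0, {sr, sr^3, ...} -> 0.
Now take the inner product of this character with each irreducible chi from the table, <chi_9*chi_7, chi> = (1/24) sum_C |C| (chi_9*chi_7)(C) conj(chi(C)):
  <chi_9*chi_7, chi_1> = (1/24)[1*(4)*conj(1) + 1*(4)*conj(1) + 2*(0)*conj(1) + 2*(-2)*conj(1) + 2*(0)*conj(1) + 2*(-2)*conj(1) + 2*(0)*conj(1) + 6*(0)*conj(1) + 6*(0)*conj(1)]
      = (1/24)[(4) + (4) + (0) + (-4) + (0) + (-4) + (0) + (0) + (0)] = 0/24 = 0
  <chi_9*chi_7, chi_2> = (1/24)[1*(4)*conj(1) + 1*(4)*conj(1) + 2*(0)*conj(1) + 2*(-2)*conj(1) + 2*(0)*conj(1) + 2*(-2)*conj(1) + 2*(0)*conj(1) + 6*(0)*conj(-1) + 6*(0)*conj(-1)]
      = (1/24)[(4) + (4) + (0) + (-4) + (0) + (-4) + (0) + (0) + (0)] = 0/24 = 0
  <chi_9*chi_7, chi_3> = (1/24)[1*(4)*conj(1) + 1*(4)*conj(1) + 2*(0)*conj(-1) + 2*(-2)*conj(1) + 2*(0)*conj(-1) + 2*(-2)*conj(1) + 2*(0)*conj(-1) + 6*(0)*conj(1) + 6*(0)*conj(-1)]
      = (1/24)[(4) + (4) + (0) + (-4) + (0) + (-4) + (0) + (0) + (0)] = 0/24 = 0
  <chi_9*chi_7, chi_4> = (1/24)[1*(4)*conj(1) + 1*(4)*conj(1) + 2*(0)*conj(-1) + 2*(-2)*conj(1) + 2*(0)*conj(-1) + 2*(-2)*conj(1) + 2*(0)*conj(-1) + 6*(0)*conj(-1) + 6*(0)*conj(1)]
      = (1/24)[(4) + (4) + (0) + (-4) + (0) + (-4) + (0) + (0) + (0)] = 0/24 = 0
  <chi_9*chi_7, chi_5> = (1/24)[1*(4)*conj(2) + 1*(4)*conj(-2) + 2*(0)*conj(sqrt(3)) + 2*(-2)*conj(1) + 2*(0)*conj(0) + 2*(-2)*conj(-1) + 2*(0)*conj(-sqrt(3)) + 6*(0)*conj(0) + 6*(0)*conj(0)]
      = (1/24)[(8) + (-8) + (0) + (-4) + (0) + (4) + (0) + (0) + (0)] = 0/24 = 0
  <chi_9*chi_7, chi_6> = (1/24)[1*(4)*conj(2) + 1*(4)*conj(2) + 2*(0)*conj(1) + 2*(-2)*conj(-1) + 2*(0)*conj(-2) + 2*(-2)*conj(-1) + 2*(0)*conj(1) + 6*(0)*conj(0) + 6*(0)*conj(0)]
      = (1/24)[(8) + (8) + (0) + (4) + (0) + (4) + (0) + (0) + (0)] = 24/24 = 1
  <chi_9*chi_7, chi_7> = (1/24)[1*(4)*conj(2) + 1*(4)*conj(-2) + 2*(0)*conj(0) + 2*(-2)*conj(-2) + 2*(0)*conj(0) + 2*(-2)*conj(2) + 2*(0)*conj(0) + 6*(0)*conj(0) + 6*(0)*conj(0)]
      = (1/24)[(8) + (-8) + (0) + (8) + (0) + (-8) + (0) + (0) + (0)] = 0/24 = 0
  <chi_9*chi_7, chi_8> = (1/24)[1*(4)*conj(2) + 1*(4)*conj(2) + 2*(0)*conj(-1) + 2*(-2)*conj(-1) + 2*(0)*conj(2) + 2*(-2)*conj(-1) + 2*(0)*conj(-1) + 6*(0)*conj(0) + 6*(0)*conj(0)]
      = (1/24)[(8) + (8) + (0) + (4) + (0) + (4) + (0) + (0) + (0)] = 24/24 = 1
  <chi_9*chi_7, chi_9> = (1/24)[1*(4)*conj(2) + 1*(4)*conj(-2) + 2*(0)*conj(-sqrt(3)) + 2*(-2)*conj(1) + 2*(0)*conj(0) + 2*(-2)*conj(-1) + 2*(0)*conj(sqrt(3)) + 6*(0)*conj(0) + 6*(0)*conj(0)]
      = (1/24)[(8) + (-8) + (0) + (-4) + (0) + (4) + (0) + (0) + (0)] = 0/24 = 0
Hence the multiplicities are chi_6: 1, chi_8: 1. Dimension check: dim(chi_9)*dim(chi_7) = 2*2 = 4 and sum (mult * dim) = 1*2 + 1*2 = 4.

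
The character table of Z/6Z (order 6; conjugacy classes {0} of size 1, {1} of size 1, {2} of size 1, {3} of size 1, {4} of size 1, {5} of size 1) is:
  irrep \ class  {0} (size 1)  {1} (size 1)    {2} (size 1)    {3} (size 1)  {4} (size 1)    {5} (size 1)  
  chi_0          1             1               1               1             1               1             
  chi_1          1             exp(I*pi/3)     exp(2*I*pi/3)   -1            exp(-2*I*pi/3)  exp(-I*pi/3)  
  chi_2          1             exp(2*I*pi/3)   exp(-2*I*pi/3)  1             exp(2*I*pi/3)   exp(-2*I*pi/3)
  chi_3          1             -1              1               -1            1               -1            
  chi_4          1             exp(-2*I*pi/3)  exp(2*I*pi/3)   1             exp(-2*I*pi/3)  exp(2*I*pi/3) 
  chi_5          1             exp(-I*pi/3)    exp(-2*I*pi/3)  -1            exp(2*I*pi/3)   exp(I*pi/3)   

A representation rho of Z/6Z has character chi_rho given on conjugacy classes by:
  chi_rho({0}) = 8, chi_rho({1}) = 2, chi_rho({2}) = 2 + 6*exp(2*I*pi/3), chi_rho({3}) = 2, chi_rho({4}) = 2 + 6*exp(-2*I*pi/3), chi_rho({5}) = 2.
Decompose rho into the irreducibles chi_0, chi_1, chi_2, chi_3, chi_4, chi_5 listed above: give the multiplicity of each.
Multiplicities: chi_0: 2, chi_1: 3, chi_2: 0, chi_3: 0, chi_4: 3, chi_5: 0.

Proof sketch: Use <chi_rho, chi> = (1/|G|) sum_C |C| * chi_rho(C) * conj(chi(C)) with |G| = 6 for each irreducible chi in the table:
  <chi_rho, chi_0> = (1/6)[1*(8)*conj(1) + 1*(2)*conj(1) + 1*(2 + 6*exp(2*I*pi/3))*conj(1) + 1*(2)*conj(1) + 1*(2 + 6*exp(-2*I*pi/3))*conj(1) + 1*(2)*conj(1)]
      = (1/6)[(8) + (2) + (2 + 6*exp(2*I*pi/3)) + (2) + (2 + 6*exp(-2*I*pi/3)) + (2)] = 12/6 = 2
  <chi_rho, chi_1> = (1/6)[1*(8)*conj(1) + 1*(2)*conj(exp(I*pi/3)) + 1*(2 + 6*exp(2*I*pi/3))*conj(exp(2*I*pi/3)) + 1*(2)*conj(-1) + 1*(2 + 6*exp(-2*I*pi/3))*conj(exp(-2*I*pi/3)) + 1*(2)*conj(exp(-I*pi/3))]
      = (1/6)[(8) + (2*exp(-I*pi/3)) + (6 + 2*exp(-2*I*pi/3)) + (-2) + (6 + 2*exp(2*I*pi/3)) + (2*exp(I*pi/3))] = 18/6 = 3
  <chi_rho, chi_2> = (1/6)[1*(8)*conj(1) + 1*(2)*conj(exp(2*I*pi/3)) + 1*(2 + 6*exp(2*I*pi/3))*conj(exp(-2*I*pi/3)) + 1*(2)*conj(1) + 1*(2 + 6*exp(-2*I*pi/3))*conj(exp(2*I*pi/3)) + 1*(2)*conj(exp(-2*I*pi/3))]
      = (1/6)[(8) + (3*exp(-I*pi/3) + 2*exp(-2*I*pi/3) + 3*exp(2*I*pi/3)) + (6*exp(-2*I*pi/3) + 2*exp(2*I*pi/3)) + (2) + (2*exp(-2*I*pi/3) + 6*exp(2*I*pi/3)) + (3*exp(-2*I*pi/3) + 2*exp(2*I*pi/3) + 3*exp(I*pi/3))] = 0/6 = 0
  <chi_rho, chi_3> = (1/6)[1*(8)*conj(1) + 1*(2)*conj(-1) + 1*(2 + 6*exp(2*I*pi/3))*conj(1) + 1*(2)*conj(-1) + 1*(2 + 6*exp(-2*I*pi/3))*conj(1) + 1*(2)*conj(-1)]
      = (1/6)[(8) + (-2) + (2 + 6*exp(2*I*pi/3)) + (-2) + (2 + 6*exp(-2*I*pi/3)) + (-2)] = 0/6 = 0
  <chi_rho, chi_4> = (1/6)[1*(8)*conj(1) + 1*(2)*conj(exp(-2*I*pi/3)) + 1*(2 + 6*exp(2*I*pi/3))*conj(exp(2*I*pi/3)) + 1*(2)*conj(1) + 1*(2 + 6*exp(-2*I*pi/3))*conj(exp(-2*I*pi/3)) + 1*(2)*conj(exp(2*I*pi/3))]
      = (1/6)[(8) + (2*exp(2*I*pi/3)) + (6 + 2*exp(-2*I*pi/3)) + (2) + (6 + 2*exp(2*I*pi/3)) + (2*exp(-2*I*pi/3))] = 18/6 = 3
  <chi_rho, chi_5> = (1/6)[1*(8)*conj(1) + 1*(2)*conj(exp(-I*pi/3)) + 1*(2 + 6*exp(2*I*pi/3))*conj(exp(-2*I*pi/3)) + 1*(2)*conj(-1) + 1*(2 + 6*exp(-2*I*pi/3))*conj(exp(2*I*pi/3)) + 1*(2)*conj(exp(I*pi/3))]
      = (1/6)[(8) + (3*exp(-I*pi/3) + 2*exp(I*pi/3) + 3*exp(2*I*pi/3)) + (6*exp(-2*I*pi/3) + 2*exp(2*I*pi/3)) + (-2) + (2*exp(-2*I*pi/3) + 6*exp(2*I*pi/3)) + (3*exp(-2*I*pi/3) + 2*exp(-I*pi/3) + 3*exp(I*pi/3))] = 0/6 = 0
(Exp terms are combined using exp(i*s)*conj(exp(i*t)) = exp(i*(s-t)), and sums of them are collapsed using the identity that for every m > 1 the m distinct m-th roots of unity sum to 0, e.g. 1 + exp(2*I*pi/3) + exp(-2*I*pi/3) = 0.)
Dimension check: dim(rho) = sum (mult * dim) = 2*1 + 3*1 + 0*1 + 0*1 + 3*1 + 0*1 = 8 = chi_rho(e) = 8.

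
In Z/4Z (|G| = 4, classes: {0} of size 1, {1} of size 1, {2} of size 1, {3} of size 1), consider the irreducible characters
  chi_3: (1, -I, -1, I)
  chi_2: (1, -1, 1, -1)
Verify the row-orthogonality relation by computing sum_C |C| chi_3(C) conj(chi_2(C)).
Sum = 0; so <chi_3, chi_2> = 0 (distinct irreducibles are orthogonal).

Solution. Compute term by term over conjugacy classes (|C| * chi_3(C) * conj(chi_2(C))):
  1*(1)*conj(1) + 1*(-I)*conj(-1) + 1*(-1)*conj(1) + 1*(I)*conj(-1)
  = (1) + (I) + (-1) + (-I)
  = 0.
(Exp terms are combined using exp(i*s)*conj(exp(i*t)) = exp(i*(s-t)), and sums of them are collapsed using the identity that for every m > 1 the m distinct m-th roots of unity sum to 0, e.g. 1 + exp(2*I*pi/3) + exp(-2*I*pi/3) = 0.)
Dividing by |G| = 4 gives 0/4 = 0, matching the row-orthogonality relation <chi_3, chi_2> = [chi_3 = chi_2].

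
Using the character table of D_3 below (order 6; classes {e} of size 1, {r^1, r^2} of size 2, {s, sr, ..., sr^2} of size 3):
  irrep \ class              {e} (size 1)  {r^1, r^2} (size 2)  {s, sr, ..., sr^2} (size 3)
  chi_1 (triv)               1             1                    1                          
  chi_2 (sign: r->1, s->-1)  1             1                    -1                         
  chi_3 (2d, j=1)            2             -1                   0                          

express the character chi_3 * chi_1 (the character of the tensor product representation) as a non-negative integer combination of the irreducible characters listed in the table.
chi_3 tensor chi_1 = chi_3 (all other irreducibles have multiplicity 0).

The character of a tensor product is the pointwise product (chi_3 * chi_1)(C) = chi_3(C) * chi_1(C):
  {e}: (2)*(1), {r^1, r^2}: (-1)*(1), {s, sr, ..., sr^2}: (0)*(1)
so (chi_3 * chi_1) takes values
  {e} -> 2, {r^1, r^2} -> -1, {s, sr, ..., sr^2} -> 0.
Now take the inner product of this character with each irreducible chi from the table, <chi_3*chi_1, chi> = (1/6) sum_C |C| (chi_3*chi_1)(C) conj(chi(C)):
  <chi_3*chi_1, chi_1> = (1/6)[1*(2)*conj(1) + 2*(-1)*conj(1) + 3*(0)*conj(1)]
      = (1/6)[(2) + (-2) + (0)] = 0/6 = 0
  <chi_3*chi_1, chi_2> = (1/6)[1*(2)*conj(1) + 2*(-1)*conj(1) + 3*(0)*conj(-1)]
      = (1/6)[(2) + (-2) + (0)] = 0/6 = 0
  <chi_3*chi_1, chi_3> = (1/6)[1*(2)*conj(2) + 2*(-1)*conj(-1) + 3*(0)*conj(0)]
      = (1/6)[(4) + (2) + (0)] = 6/6 = 1
Hence the multiplicities are chi_3: 1. Dimension check: dim(chi_3)*dim(chi_1) = 2*1 = 2 and sum (mult * dim) = 1*2 = 2.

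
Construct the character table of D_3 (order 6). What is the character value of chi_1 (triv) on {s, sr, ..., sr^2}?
Conjugacy classes: {e} of size 1, {r^1, r^2} of size 2, {s, sr, ..., sr^2} of size 3.
Character table:
  irrep \ class              {e} (size 1)  {r^1, r^2} (size 2)  {s, sr, ..., sr^2} (size 3)
  chi_1 (triv)               1             1                    1                          
  chi_2 (sign: r->1, s->-1)  1             1                    -1                         
  chi_3 (2d, j=1)            2             -1                   0                          

Spot check: chi_1 (triv) on {s, sr, ..., sr^2} = 1.

D_3 has order 2*3 = 6 with 3 conjugacy classes, hence 3 irreducibles. Sum of squared dims 1 + 1 + 4 = 6 = |G|. Linear characters come from the abelianisation; the 2-dimensional irreps have character r^k -> 2*cos(2*pi*j*k/3), reflections -> 0.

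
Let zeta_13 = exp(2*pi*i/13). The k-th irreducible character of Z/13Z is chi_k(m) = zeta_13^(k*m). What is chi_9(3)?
chi_9(3) = zeta_13^27 = exp(2*I*pi/13)

Solution. chi_9(3) = zeta_13^(9*3) = zeta_13^27. Since zeta_13^13 = 1, this equals zeta_13^1 = exp(2*pi*i*1/13) = exp(2*I*pi/13).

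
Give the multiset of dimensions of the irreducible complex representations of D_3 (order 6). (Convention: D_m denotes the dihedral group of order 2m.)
Dimensions: 1, 1, 2

Working: There are 3 irreducibles (= number of conjugacy classes). Their dimensions d_i satisfy sum d_i^2 = |G| = 6: 1 + 1 + 4 = 6.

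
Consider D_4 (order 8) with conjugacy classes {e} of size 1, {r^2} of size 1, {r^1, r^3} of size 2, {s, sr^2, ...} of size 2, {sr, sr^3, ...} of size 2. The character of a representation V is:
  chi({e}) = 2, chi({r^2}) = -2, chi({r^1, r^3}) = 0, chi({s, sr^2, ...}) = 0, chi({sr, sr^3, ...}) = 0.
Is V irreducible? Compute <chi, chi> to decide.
Irreducible: <chi, chi> = 1.

Details: <chi, chi> = (1/|G|) sum_C |C| * |chi(C)|^2 = (1/8)[1*|2|^2 + 1*|-2|^2 + 2*|0|^2 + 2*|0|^2 + 2*|0|^2]
  = (1/8)[(4) + (4) + (0) + (0) + (0)] = 8/8 = 1.
A character is irreducible iff <chi, chi> = 1, so this representation is irreducible.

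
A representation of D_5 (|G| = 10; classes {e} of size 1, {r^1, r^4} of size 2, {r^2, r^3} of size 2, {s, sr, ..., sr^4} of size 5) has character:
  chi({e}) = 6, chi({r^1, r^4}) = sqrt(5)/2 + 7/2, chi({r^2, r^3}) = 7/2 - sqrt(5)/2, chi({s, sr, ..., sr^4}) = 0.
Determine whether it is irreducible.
Not irreducible (reducible): <chi, chi> = 9 > 1.

Working: <chi, chi> = (1/|G|) sum_C |C| * |chi(C)|^2 = (1/10)[1*|6|^2 + 2*|sqrt(5)/2 + 7/2|^2 + 2*|7/2 - sqrt(5)/2|^2 + 5*|0|^2]
  = (1/10)[(36) + (7*sqrt(5) + 27) + (27 - 7*sqrt(5)) + (0)] = 90/10 = 9.
A character is irreducible iff <chi, chi> = 1, so this representation is reducible.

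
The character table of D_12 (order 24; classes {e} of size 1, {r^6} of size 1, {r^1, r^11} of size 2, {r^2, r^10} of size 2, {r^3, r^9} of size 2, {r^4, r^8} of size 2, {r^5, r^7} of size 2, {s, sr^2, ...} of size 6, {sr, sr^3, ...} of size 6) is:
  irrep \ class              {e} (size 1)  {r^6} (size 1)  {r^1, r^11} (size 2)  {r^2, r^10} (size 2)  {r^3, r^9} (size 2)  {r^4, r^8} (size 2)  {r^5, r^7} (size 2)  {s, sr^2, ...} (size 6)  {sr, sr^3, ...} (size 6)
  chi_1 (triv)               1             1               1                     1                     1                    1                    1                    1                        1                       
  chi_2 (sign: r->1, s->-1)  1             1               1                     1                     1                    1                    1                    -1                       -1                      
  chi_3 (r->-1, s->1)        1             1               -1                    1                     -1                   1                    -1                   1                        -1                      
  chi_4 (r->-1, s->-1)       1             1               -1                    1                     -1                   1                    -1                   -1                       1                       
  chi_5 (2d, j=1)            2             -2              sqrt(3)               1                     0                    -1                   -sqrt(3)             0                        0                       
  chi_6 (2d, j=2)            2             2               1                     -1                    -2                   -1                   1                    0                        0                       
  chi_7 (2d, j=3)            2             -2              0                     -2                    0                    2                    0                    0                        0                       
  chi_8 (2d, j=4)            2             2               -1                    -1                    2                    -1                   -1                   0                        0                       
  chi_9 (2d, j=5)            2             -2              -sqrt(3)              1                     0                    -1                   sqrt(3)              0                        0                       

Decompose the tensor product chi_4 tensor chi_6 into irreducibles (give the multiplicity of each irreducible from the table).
chi_4 tensor chi_6 = chi_8 (all other irreducibles have multiplicity 0).

Details: The character of a tensor product is the pointwise product (chi_4 * chi_6)(C) = chi_4(C) * chi_6(C):
  {e}: (1)*(2), {r^6}: (1)*(2), {r^1, r^11}: (-1)*(1), {r^2, r^10}: (1)*(-1), {r^3, r^9}: (-1)*(-2), {r^4, r^8}: (1)*(-1), {r^5, r^7}: (-1)*(1), {s, sr^2, ...}: (-1)*(0), {sr, sr^3, ...}: (1)*(0)
so (chi_4 * chi_6) takes values
  {e} -> 2, {r^6} -> 2, {r^1, r^11} -> -1, {r^2, r^10} -> -1, {r^3, r^9} -> 2, {r^4, r^8} -> -1, {r^5, r^7} -> -1, {s, sr^2, ...} -> 0, {sr, sr^3, ...} -> 0.
Now take the inner product of this character with each irreducible chi from the table, <chi_4*chi_6, chi> = (1/24) sum_C |C| (chi_4*chi_6)(C) conj(chi(C)):
  <chi_4*chi_6, chi_1> = (1/24)[1*(2)*conj(1) + 1*(2)*conj(1) + 2*(-1)*conj(1) + 2*(-1)*conj(1) + 2*(2)*conj(1) + 2*(-1)*conj(1) + 2*(-1)*conj(1) + 6*(0)*conj(1) + 6*(0)*conj(1)]
      = (1/24)[(2) + (2) + (-2) + (-2) + (4) + (-2) + (-2) + (0) + (0)] = 0/24 = 0
  <chi_4*chi_6, chi_2> = (1/24)[1*(2)*conj(1) + 1*(2)*conj(1) + 2*(-1)*conj(1) + 2*(-1)*conj(1) + 2*(2)*conj(1) + 2*(-1)*conj(1) + 2*(-1)*conj(1) + 6*(0)*conj(-1) + 6*(0)*conj(-1)]
      = (1/24)[(2) + (2) + (-2) + (-2) + (4) + (-2) + (-2) + (0) + (0)] = 0/24 = 0
  <chi_4*chi_6, chi_3> = (1/24)[1*(2)*conj(1) + 1*(2)*conj(1) + 2*(-1)*conj(-1) + 2*(-1)*conj(1) + 2*(2)*conj(-1) + 2*(-1)*conj(1) + 2*(-1)*conj(-1) + 6*(0)*conj(1) + 6*(0)*conj(-1)]
      = (1/24)[(2) + (2) + (2) + (-2) + (-4) + (-2) + (2) + (0) + (0)] = 0/24 = 0
  <chi_4*chi_6, chi_4> = (1/24)[1*(2)*conj(1) + 1*(2)*conj(1) + 2*(-1)*conj(-1) + 2*(-1)*conj(1) + 2*(2)*conj(-1) + 2*(-1)*conj(1) + 2*(-1)*conj(-1) + 6*(0)*conj(-1) + 6*(0)*conj(1)]
      = (1/24)[(2) + (2) + (2) + (-2) + (-4) + (-2) + (2) + (0) + (0)] = 0/24 = 0
  <chi_4*chi_6, chi_5> = (1/24)[1*(2)*conj(2) + 1*(2)*conj(-2) + 2*(-1)*conj(sqrt(3)) + 2*(-1)*conj(1) + 2*(2)*conj(0) + 2*(-1)*conj(-1) + 2*(-1)*conj(-sqrt(3)) + 6*(0)*conj(0) + 6*(0)*conj(0)]
      = (1/24)[(4) + (-4) + (-2*sqrt(3)) + (-2) + (0) + (2) + (2*sqrt(3)) + (0) + (0)] = 0/24 = 0
  <chi_4*chi_6, chi_6> = (1/24)[1*(2)*conj(2) + 1*(2)*conj(2) + 2*(-1)*conj(1) + 2*(-1)*conj(-1) + 2*(2)*conj(-2) + 2*(-1)*conj(-1) + 2*(-1)*conj(1) + 6*(0)*conj(0) + 6*(0)*conj(0)]
      = (1/24)[(4) + (4) + (-2) + (2) + (-8) + (2) + (-2) + (0) + (0)] = 0/24 = 0
  <chi_4*chi_6, chi_7> = (1/24)[1*(2)*conj(2) + 1*(2)*conj(-2) + 2*(-1)*conj(0) + 2*(-1)*conj(-2) + 2*(2)*conj(0) + 2*(-1)*conj(2) + 2*(-1)*conj(0) + 6*(0)*conj(0) + 6*(0)*conj(0)]
      = (1/24)[(4) + (-4) + (0) + (4) + (0) + (-4) + (0) + (0) + (0)] = 0/24 = 0
  <chi_4*chi_6, chi_8> = (1/24)[1*(2)*conj(2) + 1*(2)*conj(2) + 2*(-1)*conj(-1) + 2*(-1)*conj(-1) + 2*(2)*conj(2) + 2*(-1)*conj(-1) + 2*(-1)*conj(-1) + 6*(0)*conj(0) + 6*(0)*conj(0)]
      = (1/24)[(4) + (4) + (2) + (2) + (8) + (2) + (2) + (0) + (0)] = 24/24 = 1
  <chi_4*chi_6, chi_9> = (1/24)[1*(2)*conj(2) + 1*(2)*conj(-2) + 2*(-1)*conj(-sqrt(3)) + 2*(-1)*conj(1) + 2*(2)*conj(0) + 2*(-1)*conj(-1) + 2*(-1)*conj(sqrt(3)) + 6*(0)*conj(0) + 6*(0)*conj(0)]
      = (1/24)[(4) + (-4) + (2*sqrt(3)) + (-2) + (0) + (2) + (-2*sqrt(3)) + (0) + (0)] = 0/24 = 0
Hence the multiplicities are chi_8: 1. Dimension check: dim(chi_4)*dim(chi_6) = 1*2 = 2 and sum (mult * dim) = 1*2 = 2.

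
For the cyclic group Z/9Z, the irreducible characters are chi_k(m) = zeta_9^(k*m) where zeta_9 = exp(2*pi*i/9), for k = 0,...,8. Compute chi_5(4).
chi_5(4) = zeta_9^20 = exp(4*I*pi/9)

Derivation: chi_5(4) = zeta_9^(5*4) = zeta_9^20. Since zeta_9^9 = 1, this equals zeta_9^2 = exp(2*pi*i*2/9) = exp(4*I*pi/9).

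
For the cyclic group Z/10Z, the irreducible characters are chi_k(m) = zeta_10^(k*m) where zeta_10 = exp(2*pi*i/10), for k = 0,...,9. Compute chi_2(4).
chi_2(4) = zeta_10^8 = exp(-2*I*pi/5)

Why: chi_2(4) = zeta_10^(2*4) = zeta_10^8. Since zeta_10^10 = 1, this equals zeta_10^8 = exp(2*pi*i*8/10) = exp(-2*I*pi/5).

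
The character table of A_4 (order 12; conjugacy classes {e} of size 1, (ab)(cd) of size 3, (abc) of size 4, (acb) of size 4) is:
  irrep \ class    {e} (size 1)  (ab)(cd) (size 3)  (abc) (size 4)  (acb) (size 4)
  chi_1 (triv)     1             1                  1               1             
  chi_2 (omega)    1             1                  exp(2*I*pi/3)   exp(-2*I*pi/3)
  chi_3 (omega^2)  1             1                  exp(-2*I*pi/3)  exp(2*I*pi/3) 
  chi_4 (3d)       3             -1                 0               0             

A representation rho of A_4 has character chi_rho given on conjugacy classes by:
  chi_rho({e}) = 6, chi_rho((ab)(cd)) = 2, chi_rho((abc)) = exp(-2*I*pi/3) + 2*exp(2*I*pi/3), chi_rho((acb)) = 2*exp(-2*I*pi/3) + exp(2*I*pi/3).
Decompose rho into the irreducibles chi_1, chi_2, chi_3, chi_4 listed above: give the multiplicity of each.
Multiplicities: chi_1: 0, chi_2: 2, chi_3: 1, chi_4: 1.

Reasoning: Use <chi_rho, chi> = (1/|G|) sum_C |C| * chi_rho(C) * conj(chi(C)) with |G| = 12 for each irreducible chi in the table:
  <chi_rho, chi_1> = (1/12)[1*(6)*conj(1) + 3*(2)*conj(1) + 4*(exp(-2*I*pi/3) + 2*exp(2*I*pi/3))*conj(1) + 4*(2*exp(-2*I*pi/3) + exp(2*I*pi/3))*conj(1)]
      = (1/12)[(6) + (6) + (4*exp(-2*I*pi/3) + 8*exp(2*I*pi/3)) + (8*exp(-2*I*pi/3) + 4*exp(2*I*pi/3))] = 0/12 = 0
  <chi_rho, chi_2> = (1/12)[1*(6)*conj(1) + 3*(2)*conj(1) + 4*(exp(-2*I*pi/3) + 2*exp(2*I*pi/3))*conj(exp(2*I*pi/3)) + 4*(2*exp(-2*I*pi/3) + exp(2*I*pi/3))*conj(exp(-2*I*pi/3))]
      = (1/12)[(6) + (6) + (8 + 4*exp(2*I*pi/3)) + (8 + 4*exp(-2*I*pi/3))] = 24/12 = 2
  <chi_rho, chi_3> = (1/12)[1*(6)*conj(1) + 3*(2)*conj(1) + 4*(exp(-2*I*pi/3) + 2*exp(2*I*pi/3))*conj(exp(-2*I*pi/3)) + 4*(2*exp(-2*I*pi/3) + exp(2*I*pi/3))*conj(exp(2*I*pi/3))]
      = (1/12)[(6) + (6) + (4 + 8*exp(-2*I*pi/3)) + (4 + 8*exp(2*I*pi/3))] = 12/12 = 1
  <chi_rho, chi_4> = (1/12)[1*(6)*conj(3) + 3*(2)*conj(-1) + 4*(exp(-2*I*pi/3) + 2*exp(2*I*pi/3))*conj(0) + 4*(2*exp(-2*I*pi/3) + exp(2*I*pi/3))*conj(0)]
      = (1/12)[(18) + (-6) + (0) + (0)] = 12/12 = 1
(Exp terms are combined using exp(i*s)*conj(exp(i*t)) = exp(i*(s-t)), and sums of them are collapsed using the identity that for every m > 1 the m distinct m-th roots of unity sum to 0, e.g. 1 + exp(2*I*pi/3) + exp(-2*I*pi/3) = 0.)
Dimension check: dim(rho) = sum (mult * dim) = 0*1 + 2*1 + 1*1 + 1*3 = 6 = chi_rho(e) = 6.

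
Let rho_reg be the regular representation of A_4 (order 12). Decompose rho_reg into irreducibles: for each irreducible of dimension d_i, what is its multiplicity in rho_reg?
Each irreducible V_i of dimension d_i appears with multiplicity d_i, i.e. rho_reg = (direct sum over all irreducibles V_i) d_i V_i. The irreducible dimensions for A_4 are 1, 1, 1, 3: 3 irreducibles of dimension 1, each with multiplicity 1; 1 irreducible of dimension 3, with multiplicity 3. Total dimension 3*1*1 + 1*3*3 = 12 = |G|.

Justification: General theorem: in the regular representation of a finite group G, each irreducible appears with multiplicity equal to its dimension. Check: dim(rho_reg) = sum d_i^2 = 1 + 1 + 1 + 9 = 12 = |G|.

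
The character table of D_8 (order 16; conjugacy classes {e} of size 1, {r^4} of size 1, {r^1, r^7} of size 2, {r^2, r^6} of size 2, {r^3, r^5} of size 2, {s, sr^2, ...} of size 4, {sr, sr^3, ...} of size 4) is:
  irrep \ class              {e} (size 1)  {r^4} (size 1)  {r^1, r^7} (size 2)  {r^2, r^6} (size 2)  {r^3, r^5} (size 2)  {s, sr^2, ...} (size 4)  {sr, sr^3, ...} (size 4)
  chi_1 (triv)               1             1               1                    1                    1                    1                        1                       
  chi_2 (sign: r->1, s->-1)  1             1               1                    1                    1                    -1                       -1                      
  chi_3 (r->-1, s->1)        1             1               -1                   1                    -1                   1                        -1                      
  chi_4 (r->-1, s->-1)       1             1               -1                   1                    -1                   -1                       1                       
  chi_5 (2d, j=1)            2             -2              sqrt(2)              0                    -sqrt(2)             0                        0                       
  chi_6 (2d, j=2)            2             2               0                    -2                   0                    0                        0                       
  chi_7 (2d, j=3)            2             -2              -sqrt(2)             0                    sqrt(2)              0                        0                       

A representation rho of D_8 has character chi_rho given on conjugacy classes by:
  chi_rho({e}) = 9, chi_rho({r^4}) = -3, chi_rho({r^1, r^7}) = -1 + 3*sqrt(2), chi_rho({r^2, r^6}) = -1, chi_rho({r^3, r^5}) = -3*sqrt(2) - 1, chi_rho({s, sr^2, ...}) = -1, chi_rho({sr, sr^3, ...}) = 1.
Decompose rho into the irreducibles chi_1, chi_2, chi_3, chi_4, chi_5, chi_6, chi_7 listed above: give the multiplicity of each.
Multiplicities: chi_1: 0, chi_2: 0, chi_3: 0, chi_4: 1, chi_5: 3, chi_6: 1, chi_7: 0.

Use <chi_rho, chi> = (1/|G|) sum_C |C| * chi_rho(C) * conj(chi(C)) with |G| = 16 for each irreducible chi in the table:
  <chi_rho, chi_1> = (1/16)[1*(9)*conj(1) + 1*(-3)*conj(1) + 2*(-1 + 3*sqrt(2))*conj(1) + 2*(-1)*conj(1) + 2*(-3*sqrt(2) - 1)*conj(1) + 4*(-1)*conj(1) + 4*(1)*conj(1)]
      = (1/16)[(9) + (-3) + (-2 + 6*sqrt(2)) + (-2) + (-6*sqrt(2) - 2) + (-4) + (4)] = 0/16 = 0
  <chi_rho, chi_2> = (1/16)[1*(9)*conj(1) + 1*(-3)*conj(1) + 2*(-1 + 3*sqrt(2))*conj(1) + 2*(-1)*conj(1) + 2*(-3*sqrt(2) - 1)*conj(1) + 4*(-1)*conj(-1) + 4*(1)*conj(-1)]
      = (1/16)[(9) + (-3) + (-2 + 6*sqrt(2)) + (-2) + (-6*sqrt(2) - 2) + (4) + (-4)] = 0/16 = 0
  <chi_rho, chi_3> = (1/16)[1*(9)*conj(1) + 1*(-3)*conj(1) + 2*(-1 + 3*sqrt(2))*conj(-1) + 2*(-1)*conj(1) + 2*(-3*sqrt(2) - 1)*conj(-1) + 4*(-1)*conj(1) + 4*(1)*conj(-1)]
      = (1/16)[(9) + (-3) + (2 - 6*sqrt(2)) + (-2) + (2 + 6*sqrt(2)) + (-4) + (-4)] = 0/16 = 0
  <chi_rho, chi_4> = (1/16)[1*(9)*conj(1) + 1*(-3)*conj(1) + 2*(-1 + 3*sqrt(2))*conj(-1) + 2*(-1)*conj(1) + 2*(-3*sqrt(2) - 1)*conj(-1) + 4*(-1)*conj(-1) + 4*(1)*conj(1)]
      = (1/16)[(9) + (-3) + (2 - 6*sqrt(2)) + (-2) + (2 + 6*sqrt(2)) + (4) + (4)] = 16/16 = 1
  <chi_rho, chi_5> = (1/16)[1*(9)*conj(2) + 1*(-3)*conj(-2) + 2*(-1 + 3*sqrt(2))*conj(sqrt(2)) + 2*(-1)*conj(0) + 2*(-3*sqrt(2) - 1)*conj(-sqrt(2)) + 4*(-1)*conj(0) + 4*(1)*conj(0)]
      = (1/16)[(18) + (6) + (12 - 2*sqrt(2)) + (0) + (2*sqrt(2) + 12) + (0) + (0)] = 48/16 = 3
  <chi_rho, chi_6> = (1/16)[1*(9)*conj(2) + 1*(-3)*conj(2) + 2*(-1 + 3*sqrt(2))*conj(0) + 2*(-1)*conj(-2) + 2*(-3*sqrt(2) - 1)*conj(0) + 4*(-1)*conj(0) + 4*(1)*conj(0)]
      = (1/16)[(18) + (-6) + (0) + (4) + (0) + (0) + (0)] = 16/16 = 1
  <chi_rho, chi_7> = (1/16)[1*(9)*conj(2) + 1*(-3)*conj(-2) + 2*(-1 + 3*sqrt(2))*conj(-sqrt(2)) + 2*(-1)*conj(0) + 2*(-3*sqrt(2) - 1)*conj(sqrt(2)) + 4*(-1)*conj(0) + 4*(1)*conj(0)]
      = (1/16)[(18) + (6) + (-12 + 2*sqrt(2)) + (0) + (-12 - 2*sqrt(2)) + (0) + (0)] = 0/16 = 0
Dimension check: dim(rho) = sum (mult * dim) = 0*1 + 0*1 + 0*1 + 1*1 + 3*2 + 1*2 + 0*2 = 9 = chi_rho(e) = 9.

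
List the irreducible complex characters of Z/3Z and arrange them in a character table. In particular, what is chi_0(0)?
Character table of Z/3Z (irreps indexed chi_0,...,chi_2 with chi_k(m) = zeta_3^(k*m), zeta_3 = exp(2*pi*i/3)):
  irrep \ class  {0} (size 1)  {1} (size 1)    {2} (size 1)  
  chi_0          1             1               1             
  chi_1          1             exp(2*I*pi/3)   exp(-2*I*pi/3)
  chi_2          1             exp(-2*I*pi/3)  exp(2*I*pi/3) 

Spot check: chi_0(0) = zeta_3^(0*0) = zeta_3^0 = 1.

Why: Z/3Z is abelian, so all 3 irreducible complex representations are 1-dimensional. They are given by chi_k(m) = zeta_3^(k*m) for k = 0,...,2. Row orthogonality: sum_m chi_k(m) conj(chi_l(m)) = 3 * [k = l].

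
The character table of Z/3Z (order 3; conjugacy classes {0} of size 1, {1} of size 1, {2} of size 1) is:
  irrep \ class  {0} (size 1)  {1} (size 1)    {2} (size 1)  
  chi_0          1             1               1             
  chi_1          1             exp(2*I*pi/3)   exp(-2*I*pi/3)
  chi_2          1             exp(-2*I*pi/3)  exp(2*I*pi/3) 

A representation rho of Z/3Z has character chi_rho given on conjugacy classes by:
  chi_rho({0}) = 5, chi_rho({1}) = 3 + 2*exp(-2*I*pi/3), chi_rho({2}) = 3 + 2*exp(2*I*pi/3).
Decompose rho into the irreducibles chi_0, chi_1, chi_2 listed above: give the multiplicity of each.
Multiplicities: chi_0: 3, chi_1: 0, chi_2: 2.

Derivation: Use <chi_rho, chi> = (1/|G|) sum_C |C| * chi_rho(C) * conj(chi(C)) with |G| = 3 for each irreducible chi in the table:
  <chi_rho, chi_0> = (1/3)[1*(5)*conj(1) + 1*(3 + 2*exp(-2*I*pi/3))*conj(1) + 1*(3 + 2*exp(2*I*pi/3))*conj(1)]
      = (1/3)[(5) + (3 + 2*exp(-2*I*pi/3)) + (3 + 2*exp(2*I*pi/3))] = 9/3 = 3
  <chi_rho, chi_1> = (1/3)[1*(5)*conj(1) + 1*(3 + 2*exp(-2*I*pi/3))*conj(exp(2*I*pi/3)) + 1*(3 + 2*exp(2*I*pi/3))*conj(exp(-2*I*pi/3))]
      = (1/3)[(5) + (3*exp(-2*I*pi/3) + 2*exp(2*I*pi/3)) + (2*exp(-2*I*pi/3) + 3*exp(2*I*pi/3))] = 0/3 = 0
  <chi_rho, chi_2> = (1/3)[1*(5)*conj(1) + 1*(3 + 2*exp(-2*I*pi/3))*conj(exp(-2*I*pi/3)) + 1*(3 + 2*exp(2*I*pi/3))*conj(exp(2*I*pi/3))]
      = (1/3)[(5) + (2 + 3*exp(2*I*pi/3)) + (2 + 3*exp(-2*I*pi/3))] = 6/3 = 2
(Exp terms are combined using exp(i*s)*conj(exp(i*t)) = exp(i*(s-t)), and sums of them are collapsed using the identity that for every m > 1 the m distinct m-th roots of unity sum to 0, e.g. 1 + exp(2*I*pi/3) + exp(-2*I*pi/3) = 0.)
Dimension check: dim(rho) = sum (mult * dim) = 3*1 + 0*1 + 2*1 = 5 = chi_rho(e) = 5.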